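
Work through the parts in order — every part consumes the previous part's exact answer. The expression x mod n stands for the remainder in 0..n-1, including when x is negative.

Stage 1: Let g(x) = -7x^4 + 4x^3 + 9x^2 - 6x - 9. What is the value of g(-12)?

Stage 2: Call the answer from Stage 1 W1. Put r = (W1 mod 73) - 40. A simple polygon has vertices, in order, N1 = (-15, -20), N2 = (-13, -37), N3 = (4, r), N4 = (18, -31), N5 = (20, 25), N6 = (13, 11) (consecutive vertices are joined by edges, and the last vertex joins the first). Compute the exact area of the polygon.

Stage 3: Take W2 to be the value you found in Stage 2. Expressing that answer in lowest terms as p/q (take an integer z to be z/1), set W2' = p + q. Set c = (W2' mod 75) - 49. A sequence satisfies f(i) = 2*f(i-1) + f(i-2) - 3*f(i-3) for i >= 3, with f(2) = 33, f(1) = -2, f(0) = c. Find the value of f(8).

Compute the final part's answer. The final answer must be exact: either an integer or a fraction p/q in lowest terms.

136

Stage 1: -7*(-12)^4 + 4*(-12)^3 + 9*(-12)^2 - 6*(-12)^1 - 9 = (-145152) + (-6912) + (1296) + (72) + (-9) = -150705; answer -150705
Stage 2: W1 = -150705; r = 0; cross terms: (-15*-37 - -13*-20)=295, (-13*0 - 4*-37)=148, (4*-31 - 18*0)=-124, (18*25 - 20*-31)=1070, (20*11 - 13*25)=-105, (13*-20 - -15*11)=-95; twice the area = |1189| = 1189; area = 1189/2; answer 1189/2
Stage 3: W2 = 1189/2; threaded value p + q = 1191; c = 17; f(3) = 2*(33) + 1*(-2) - 3*(17) = 13; iterating: f(3)=13, f(4)=65, f(5)=44, f(6)=114, f(7)=77, f(8)=136; answer 136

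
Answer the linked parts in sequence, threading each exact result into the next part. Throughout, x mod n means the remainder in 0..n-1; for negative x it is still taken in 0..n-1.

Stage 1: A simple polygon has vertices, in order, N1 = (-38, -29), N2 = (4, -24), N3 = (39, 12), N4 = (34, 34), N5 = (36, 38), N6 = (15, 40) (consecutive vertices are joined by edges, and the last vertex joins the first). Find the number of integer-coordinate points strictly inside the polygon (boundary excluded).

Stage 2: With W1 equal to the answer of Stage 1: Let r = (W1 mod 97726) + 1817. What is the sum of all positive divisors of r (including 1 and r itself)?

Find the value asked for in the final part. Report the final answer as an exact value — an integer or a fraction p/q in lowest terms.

Stage 1: cross terms: (-38*-24 - 4*-29)=1028, (4*12 - 39*-24)=984, (39*34 - 34*12)=918, (34*38 - 36*34)=68, (36*40 - 15*38)=870, (15*-29 - -38*40)=1085; twice the area = |4953| = 4953; area = 4953/2; boundary points = 1 + 1 + 1 + 2 + 1 + 1 = 7; strictly interior points = area - boundary/2 + 1 = 2474; answer 2474
Stage 2: W1 = 2474; r = 4291; 4291 = 7 * 613; sigma = (1 + 7) * (1 + 613) = 8 * 614 = 4912; answer 4912

4912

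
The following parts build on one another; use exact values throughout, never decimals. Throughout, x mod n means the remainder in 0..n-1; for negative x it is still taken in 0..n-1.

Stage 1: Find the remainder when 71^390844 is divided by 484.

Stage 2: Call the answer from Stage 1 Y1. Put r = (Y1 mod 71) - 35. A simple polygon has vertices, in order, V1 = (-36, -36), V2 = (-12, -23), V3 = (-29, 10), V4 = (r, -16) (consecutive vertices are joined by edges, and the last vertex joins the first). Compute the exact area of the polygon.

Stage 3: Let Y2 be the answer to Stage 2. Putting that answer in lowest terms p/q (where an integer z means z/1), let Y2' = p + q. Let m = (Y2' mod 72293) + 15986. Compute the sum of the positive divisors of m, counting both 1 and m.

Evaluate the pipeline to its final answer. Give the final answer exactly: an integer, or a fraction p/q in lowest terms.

24192

Stage 1: squarings mod 484: 71^1=71, 71^2=201, 71^4=229, 71^8=169, 71^16=5, 71^32=25, 71^64=141, 71^128=37, 71^256=401, 71^512=113, 71^1024=185, 71^2048=345, 71^4096=445, 71^8192=69, 71^16384=405, 71^32768=433, 71^65536=181, 71^131072=333, 71^262144=53; 71^390844 = 71^4 * 71^8 * 71^16 * 71^32 * 71^128 * 71^512 * 71^1024 * 71^4096 * 71^8192 * 71^16384 * 71^32768 * 71^65536 * 71^262144 = 53 (mod 484); answer 53
Stage 2: Y1 = 53; r = 18; cross terms: (-36*-23 - -12*-36)=396, (-12*10 - -29*-23)=-787, (-29*-16 - 18*10)=284, (18*-36 - -36*-16)=-1224; twice the area = |-1331| = 1331; area = 1331/2; answer 1331/2
Stage 3: Y2 = 1331/2; threaded value p + q = 1333; m = 17319; 17319 = 3 * 23 * 251; sigma = (1 + 3) * (1 + 23) * (1 + 251) = 4 * 24 * 252 = 24192; answer 24192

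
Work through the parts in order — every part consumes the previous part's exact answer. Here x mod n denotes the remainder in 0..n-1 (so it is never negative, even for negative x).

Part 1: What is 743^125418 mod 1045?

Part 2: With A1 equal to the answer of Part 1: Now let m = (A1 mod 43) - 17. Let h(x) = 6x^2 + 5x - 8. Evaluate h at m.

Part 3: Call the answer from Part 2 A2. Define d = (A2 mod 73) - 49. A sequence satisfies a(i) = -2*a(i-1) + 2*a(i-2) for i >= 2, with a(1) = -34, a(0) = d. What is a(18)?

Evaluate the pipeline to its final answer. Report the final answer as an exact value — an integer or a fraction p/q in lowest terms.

-8436224

Part 1: squarings mod 1045: 743^1=743, 743^2=289, 743^4=966, 743^8=1016, 743^16=841, 743^32=861, 743^64=416, 743^128=631, 743^256=16, 743^512=256, 743^1024=746, 743^2048=576, 743^4096=511, 743^8192=916, 743^16384=966, 743^32768=1016, 743^65536=841; 743^125418 = 743^2 * 743^8 * 743^32 * 743^64 * 743^128 * 743^256 * 743^2048 * 743^8192 * 743^16384 * 743^32768 * 743^65536 = 334 (mod 1045); answer 334
Part 2: A1 = 334; m = 16; 6*(16)^2 + 5*(16)^1 - 8 = (1536) + (80) + (-8) = 1608; answer 1608
Part 3: A2 = 1608; d = -47; a(2) = -2*(-34) + 2*(-47) = -26; iterating: a(2)=-26, a(3)=-16, a(4)=-20, a(5)=8, a(6)=-56, a(7)=128, a(8)=-368, a(9)=992, a(10)=-2720, a(11)=7424, a(12)=-20288, a(13)=55424, a(14)=-151424, a(15)=413696, a(16)=-1130240, a(17)=3087872, a(18)=-8436224; answer -8436224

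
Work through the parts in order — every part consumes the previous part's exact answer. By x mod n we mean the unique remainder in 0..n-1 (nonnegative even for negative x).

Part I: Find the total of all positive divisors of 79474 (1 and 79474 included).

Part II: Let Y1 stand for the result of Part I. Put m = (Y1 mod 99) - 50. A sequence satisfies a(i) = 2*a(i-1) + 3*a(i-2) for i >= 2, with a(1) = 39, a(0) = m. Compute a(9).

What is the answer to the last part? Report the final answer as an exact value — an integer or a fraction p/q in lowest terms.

Part I: 79474 = 2 * 79 * 503; sigma = (1 + 2) * (1 + 79) * (1 + 503) = 3 * 80 * 504 = 120960; answer 120960
Part II: Y1 = 120960; m = 31; a(2) = 2*(39) + 3*(31) = 171; iterating: a(2)=171, a(3)=459, a(4)=1431, a(5)=4239, a(6)=12771, a(7)=38259, a(8)=114831, a(9)=344439; answer 344439

344439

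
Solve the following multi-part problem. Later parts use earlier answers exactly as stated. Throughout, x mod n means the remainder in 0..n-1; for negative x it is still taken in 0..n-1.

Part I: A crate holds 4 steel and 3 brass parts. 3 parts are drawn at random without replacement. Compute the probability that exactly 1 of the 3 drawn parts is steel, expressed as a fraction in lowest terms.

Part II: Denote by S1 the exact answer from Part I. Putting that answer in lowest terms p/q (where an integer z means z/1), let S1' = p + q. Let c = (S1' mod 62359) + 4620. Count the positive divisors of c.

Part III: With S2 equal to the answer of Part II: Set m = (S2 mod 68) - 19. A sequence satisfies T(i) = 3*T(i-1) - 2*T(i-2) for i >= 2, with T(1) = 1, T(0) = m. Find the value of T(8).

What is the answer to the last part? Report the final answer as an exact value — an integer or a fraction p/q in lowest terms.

4065

Part I: total draws C(7,3) = 35; favorable C(4,1)*C(3,2) = 12; P = 12/35; answer 12/35
Part II: S1 = 12/35; threaded value p + q = 47; c = 4667; 4667 = 13 * 359; number of divisors = (1+1) * (1+1) = 4; answer 4
Part III: S2 = 4; m = -15; T(2) = 3*(1) - 2*(-15) = 33; iterating: T(2)=33, T(3)=97, T(4)=225, T(5)=481, T(6)=993, T(7)=2017, T(8)=4065; answer 4065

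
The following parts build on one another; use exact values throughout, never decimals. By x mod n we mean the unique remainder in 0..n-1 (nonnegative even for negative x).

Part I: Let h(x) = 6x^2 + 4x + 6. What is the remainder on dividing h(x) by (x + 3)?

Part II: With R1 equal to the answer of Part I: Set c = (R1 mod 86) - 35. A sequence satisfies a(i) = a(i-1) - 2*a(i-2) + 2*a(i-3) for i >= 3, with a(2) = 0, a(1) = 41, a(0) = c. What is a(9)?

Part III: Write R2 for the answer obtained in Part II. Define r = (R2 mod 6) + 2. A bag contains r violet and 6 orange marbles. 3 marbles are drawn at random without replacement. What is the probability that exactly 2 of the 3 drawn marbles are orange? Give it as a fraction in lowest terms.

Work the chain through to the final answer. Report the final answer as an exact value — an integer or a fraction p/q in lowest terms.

Part I: remainder = value at the root: 6*(-3)^2 + 4*(-3)^1 + 6 = (54) + (-12) + (6) = 48; answer 48
Part II: R1 = 48; c = 13; a(3) = 1*(0) - 2*(41) + 2*(13) = -56; iterating: a(3)=-56, a(4)=26, a(5)=138, a(6)=-26, a(7)=-250, a(8)=78, a(9)=526; answer 526
Part III: R2 = 526; r = 6; total draws C(12,3) = 220; favorable C(6,2)*C(6,1) = 90; P = 9/22; answer 9/22

9/22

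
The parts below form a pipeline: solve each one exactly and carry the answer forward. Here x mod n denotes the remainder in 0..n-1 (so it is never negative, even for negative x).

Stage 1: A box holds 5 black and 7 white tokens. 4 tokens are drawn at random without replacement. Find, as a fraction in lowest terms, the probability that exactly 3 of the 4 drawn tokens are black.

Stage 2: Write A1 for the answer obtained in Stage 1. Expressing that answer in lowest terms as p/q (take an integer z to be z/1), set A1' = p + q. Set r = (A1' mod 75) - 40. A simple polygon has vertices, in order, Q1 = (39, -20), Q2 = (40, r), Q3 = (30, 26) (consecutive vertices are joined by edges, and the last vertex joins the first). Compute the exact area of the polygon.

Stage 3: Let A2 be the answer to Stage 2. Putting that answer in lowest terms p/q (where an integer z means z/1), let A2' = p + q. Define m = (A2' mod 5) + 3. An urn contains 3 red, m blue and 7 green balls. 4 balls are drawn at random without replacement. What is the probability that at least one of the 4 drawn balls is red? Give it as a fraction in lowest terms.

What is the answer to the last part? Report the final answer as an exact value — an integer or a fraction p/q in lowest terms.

101/143

Stage 1: total draws C(12,4) = 495; favorable C(5,3)*C(7,1) = 70; P = 14/99; answer 14/99
Stage 2: A1 = 14/99; threaded value p + q = 113; r = -2; cross terms: (39*-2 - 40*-20)=722, (40*26 - 30*-2)=1100, (30*-20 - 39*26)=-1614; twice the area = |208| = 208; area = 104; answer 104
Stage 3: A2 = 104; threaded value p + q = 105; m = 3; total draws C(13,4) = 715; complement C(10,4) = 210; favorable 715 - 210 = 505; P = 101/143; answer 101/143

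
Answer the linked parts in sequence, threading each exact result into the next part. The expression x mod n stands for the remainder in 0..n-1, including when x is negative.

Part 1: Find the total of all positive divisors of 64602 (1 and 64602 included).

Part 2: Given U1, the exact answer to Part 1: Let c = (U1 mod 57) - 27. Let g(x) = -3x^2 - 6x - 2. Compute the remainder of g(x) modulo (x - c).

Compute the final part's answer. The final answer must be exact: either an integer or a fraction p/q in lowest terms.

Part 1: 64602 = 2 * 3^2 * 37 * 97; sigma = (1 + 2) * (1 + 3 + 9) * (1 + 37) * (1 + 97) = 3 * 13 * 38 * 98 = 145236; answer 145236
Part 2: U1 = 145236; c = -27; remainder = value at the root: -3*(-27)^2 - 6*(-27)^1 - 2 = (-2187) + (162) + (-2) = -2027; answer -2027

-2027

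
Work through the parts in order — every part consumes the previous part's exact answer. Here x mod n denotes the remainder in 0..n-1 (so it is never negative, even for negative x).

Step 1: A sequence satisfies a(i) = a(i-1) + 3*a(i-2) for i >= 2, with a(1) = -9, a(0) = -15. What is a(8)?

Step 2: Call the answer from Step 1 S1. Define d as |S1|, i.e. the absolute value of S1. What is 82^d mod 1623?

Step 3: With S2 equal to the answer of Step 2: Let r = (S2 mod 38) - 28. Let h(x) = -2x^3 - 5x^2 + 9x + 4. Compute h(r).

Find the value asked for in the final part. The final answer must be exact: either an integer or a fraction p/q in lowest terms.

Step 1: a(2) = 1*(-9) + 3*(-15) = -54; iterating: a(2)=-54, a(3)=-81, a(4)=-243, a(5)=-486, a(6)=-1215, a(7)=-2673, a(8)=-6318; answer -6318
Step 2: S1 = -6318; d = 6318; squarings mod 1623: 82^1=82, 82^2=232, 82^4=265, 82^8=436, 82^16=205, 82^32=1450, 82^64=715, 82^128=1603, 82^256=400, 82^512=946, 82^1024=643, 82^2048=1207, 82^4096=1018; 82^6318 = 82^2 * 82^4 * 82^8 * 82^32 * 82^128 * 82^2048 * 82^4096 = 493 (mod 1623); answer 493
Step 3: S2 = 493; r = 9; -2*(9)^3 - 5*(9)^2 + 9*(9)^1 + 4 = (-1458) + (-405) + (81) + (4) = -1778; answer -1778

-1778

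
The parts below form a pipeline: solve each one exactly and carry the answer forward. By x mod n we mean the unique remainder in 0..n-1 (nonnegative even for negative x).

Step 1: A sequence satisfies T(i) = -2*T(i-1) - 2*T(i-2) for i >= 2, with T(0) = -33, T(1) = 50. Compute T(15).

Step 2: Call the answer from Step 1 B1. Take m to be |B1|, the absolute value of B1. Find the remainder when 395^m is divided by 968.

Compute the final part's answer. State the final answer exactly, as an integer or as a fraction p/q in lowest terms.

Step 1: T(2) = -2*(50) - 2*(-33) = -34; iterating: T(2)=-34, T(3)=-32, T(4)=132, T(5)=-200, T(6)=136, T(7)=128, T(8)=-528, T(9)=800, T(10)=-544, T(11)=-512, T(12)=2112, T(13)=-3200, T(14)=2176, T(15)=2048; answer 2048
Step 2: B1 = 2048; m = 2048; squarings mod 968: 395^1=395, 395^2=177, 395^4=353, 395^8=705, 395^16=441, 395^32=881, 395^64=793, 395^128=617, 395^256=265, 395^512=529, 395^1024=89, 395^2048=177; 395^2048 = 395^2048 = 177 (mod 968); answer 177

177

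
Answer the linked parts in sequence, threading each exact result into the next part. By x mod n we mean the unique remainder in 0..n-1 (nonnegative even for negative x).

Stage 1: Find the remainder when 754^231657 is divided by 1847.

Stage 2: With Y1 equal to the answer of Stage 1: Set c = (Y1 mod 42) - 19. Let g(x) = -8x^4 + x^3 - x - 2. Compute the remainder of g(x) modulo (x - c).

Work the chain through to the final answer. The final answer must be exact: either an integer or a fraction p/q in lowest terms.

-1272022

Stage 1: squarings mod 1847: 754^1=754, 754^2=1487, 754^4=310, 754^8=56, 754^16=1289, 754^32=1068, 754^64=1025, 754^128=1529, 754^256=1386, 754^512=116, 754^1024=527, 754^2048=679, 754^4096=1138, 754^8192=297, 754^16384=1400, 754^32768=333, 754^65536=69, 754^131072=1067; 754^231657 = 754^1 * 754^8 * 754^32 * 754^64 * 754^128 * 754^2048 * 754^32768 * 754^65536 * 754^131072 = 1089 (mod 1847); answer 1089
Stage 2: Y1 = 1089; c = 20; remainder = value at the root: -8*(20)^4 + 1*(20)^3 - 1*(20)^1 - 2 = (-1280000) + (8000) + (-20) + (-2) = -1272022; answer -1272022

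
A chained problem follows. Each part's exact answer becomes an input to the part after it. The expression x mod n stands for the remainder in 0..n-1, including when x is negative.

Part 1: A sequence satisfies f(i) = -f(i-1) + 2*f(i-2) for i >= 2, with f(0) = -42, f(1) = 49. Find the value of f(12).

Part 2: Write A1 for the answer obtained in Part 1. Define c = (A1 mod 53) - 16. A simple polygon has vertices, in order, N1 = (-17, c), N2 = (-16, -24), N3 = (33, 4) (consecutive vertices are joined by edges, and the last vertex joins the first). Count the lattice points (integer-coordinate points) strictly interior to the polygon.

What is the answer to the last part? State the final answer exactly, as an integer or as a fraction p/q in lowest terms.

892

Part 1: f(2) = -1*(49) + 2*(-42) = -133; iterating: f(2)=-133, f(3)=231, f(4)=-497, f(5)=959, f(6)=-1953, f(7)=3871, f(8)=-7777, f(9)=15519, f(10)=-31073, f(11)=62111, f(12)=-124257; answer -124257
Part 2: A1 = -124257; c = 12; cross terms: (-17*-24 - -16*12)=600, (-16*4 - 33*-24)=728, (33*12 - -17*4)=464; twice the area = |1792| = 1792; area = 896; boundary points = 1 + 7 + 2 = 10; strictly interior points = area - boundary/2 + 1 = 892; answer 892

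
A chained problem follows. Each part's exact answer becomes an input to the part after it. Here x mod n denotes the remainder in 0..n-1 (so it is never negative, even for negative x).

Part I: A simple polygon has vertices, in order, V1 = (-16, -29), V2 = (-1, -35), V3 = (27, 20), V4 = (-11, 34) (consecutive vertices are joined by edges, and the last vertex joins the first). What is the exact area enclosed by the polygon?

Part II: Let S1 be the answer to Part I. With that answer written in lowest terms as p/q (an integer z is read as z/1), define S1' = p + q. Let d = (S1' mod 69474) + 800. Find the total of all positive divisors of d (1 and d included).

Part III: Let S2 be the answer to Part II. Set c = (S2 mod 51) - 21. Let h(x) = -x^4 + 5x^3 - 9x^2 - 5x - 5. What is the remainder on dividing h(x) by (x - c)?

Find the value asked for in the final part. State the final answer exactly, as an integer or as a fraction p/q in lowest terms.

Part I: cross terms: (-16*-35 - -1*-29)=531, (-1*20 - 27*-35)=925, (27*34 - -11*20)=1138, (-11*-29 - -16*34)=863; twice the area = |3457| = 3457; area = 3457/2; answer 3457/2
Part II: S1 = 3457/2; threaded value p + q = 3459; d = 4259; 4259 is prime, so its only divisors are 1 and 4259; sigma = 1 + 4259 = 4260; answer 4260
Part III: S2 = 4260; c = 6; remainder = value at the root: -1*(6)^4 + 5*(6)^3 - 9*(6)^2 - 5*(6)^1 - 5 = (-1296) + (1080) + (-324) + (-30) + (-5) = -575; answer -575

-575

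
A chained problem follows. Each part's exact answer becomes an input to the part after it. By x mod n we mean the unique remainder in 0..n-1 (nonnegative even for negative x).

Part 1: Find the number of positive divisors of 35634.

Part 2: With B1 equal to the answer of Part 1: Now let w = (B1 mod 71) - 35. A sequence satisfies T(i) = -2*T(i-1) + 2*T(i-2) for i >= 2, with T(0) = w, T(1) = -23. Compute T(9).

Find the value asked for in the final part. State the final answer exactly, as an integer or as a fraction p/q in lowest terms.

-7920

Part 1: 35634 = 2 * 3 * 5939; number of divisors = (1+1) * (1+1) * (1+1) = 8; answer 8
Part 2: B1 = 8; w = -27; T(2) = -2*(-23) + 2*(-27) = -8; iterating: T(2)=-8, T(3)=-30, T(4)=44, T(5)=-148, T(6)=384, T(7)=-1064, T(8)=2896, T(9)=-7920; answer -7920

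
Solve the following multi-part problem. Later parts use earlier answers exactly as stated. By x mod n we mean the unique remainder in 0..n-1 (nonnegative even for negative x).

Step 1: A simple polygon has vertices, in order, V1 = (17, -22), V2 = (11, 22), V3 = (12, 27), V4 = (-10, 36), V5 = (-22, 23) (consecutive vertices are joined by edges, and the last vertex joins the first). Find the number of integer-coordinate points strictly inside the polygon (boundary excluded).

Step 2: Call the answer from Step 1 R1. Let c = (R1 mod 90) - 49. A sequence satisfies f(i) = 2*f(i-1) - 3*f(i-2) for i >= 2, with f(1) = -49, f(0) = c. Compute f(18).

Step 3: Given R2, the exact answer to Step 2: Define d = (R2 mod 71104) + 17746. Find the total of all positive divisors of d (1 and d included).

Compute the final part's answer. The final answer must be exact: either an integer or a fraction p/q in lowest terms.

128960

Step 1: cross terms: (17*22 - 11*-22)=616, (11*27 - 12*22)=33, (12*36 - -10*27)=702, (-10*23 - -22*36)=562, (-22*-22 - 17*23)=93; twice the area = |2006| = 2006; area = 1003; boundary points = 2 + 1 + 1 + 1 + 3 = 8; strictly interior points = area - boundary/2 + 1 = 1000; answer 1000
Step 2: R1 = 1000; c = -39; f(2) = 2*(-49) - 3*(-39) = 19; iterating: f(2)=19, f(3)=185, f(4)=313, f(5)=71, f(6)=-797, f(7)=-1807, f(8)=-1223, f(9)=2975, f(10)=9619, f(11)=10313, f(12)=-8231, f(13)=-47401, f(14)=-70109, f(15)=1985, f(16)=214297, f(17)=422639, f(18)=202387; answer 202387
Step 3: R2 = 202387; d = 77925; 77925 = 3 * 5^2 * 1039; sigma = (1 + 3) * (1 + 5 + 25) * (1 + 1039) = 4 * 31 * 1040 = 128960; answer 128960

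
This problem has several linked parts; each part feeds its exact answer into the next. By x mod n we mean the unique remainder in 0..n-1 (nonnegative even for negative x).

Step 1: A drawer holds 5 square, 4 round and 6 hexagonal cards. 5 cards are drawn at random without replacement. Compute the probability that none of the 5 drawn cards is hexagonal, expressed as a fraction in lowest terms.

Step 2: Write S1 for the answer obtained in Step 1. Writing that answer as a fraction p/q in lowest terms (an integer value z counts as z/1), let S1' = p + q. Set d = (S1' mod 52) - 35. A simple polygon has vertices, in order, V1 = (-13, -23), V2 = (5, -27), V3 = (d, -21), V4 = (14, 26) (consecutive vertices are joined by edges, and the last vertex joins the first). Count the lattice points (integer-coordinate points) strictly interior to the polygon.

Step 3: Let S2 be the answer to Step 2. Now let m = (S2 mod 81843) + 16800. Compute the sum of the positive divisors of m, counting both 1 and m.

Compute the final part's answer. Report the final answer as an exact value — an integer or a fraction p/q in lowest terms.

17664

Step 1: total draws C(15,5) = 3003; favorable C(9,5) = 126; P = 6/143; answer 6/143
Step 2: S1 = 6/143; threaded value p + q = 149; d = 10; cross terms: (-13*-27 - 5*-23)=466, (5*-21 - 10*-27)=165, (10*26 - 14*-21)=554, (14*-23 - -13*26)=16; twice the area = |1201| = 1201; area = 1201/2; boundary points = 2 + 1 + 1 + 1 = 5; strictly interior points = area - boundary/2 + 1 = 599; answer 599
Step 3: S2 = 599; m = 17399; 17399 = 127 * 137; sigma = (1 + 127) * (1 + 137) = 128 * 138 = 17664; answer 17664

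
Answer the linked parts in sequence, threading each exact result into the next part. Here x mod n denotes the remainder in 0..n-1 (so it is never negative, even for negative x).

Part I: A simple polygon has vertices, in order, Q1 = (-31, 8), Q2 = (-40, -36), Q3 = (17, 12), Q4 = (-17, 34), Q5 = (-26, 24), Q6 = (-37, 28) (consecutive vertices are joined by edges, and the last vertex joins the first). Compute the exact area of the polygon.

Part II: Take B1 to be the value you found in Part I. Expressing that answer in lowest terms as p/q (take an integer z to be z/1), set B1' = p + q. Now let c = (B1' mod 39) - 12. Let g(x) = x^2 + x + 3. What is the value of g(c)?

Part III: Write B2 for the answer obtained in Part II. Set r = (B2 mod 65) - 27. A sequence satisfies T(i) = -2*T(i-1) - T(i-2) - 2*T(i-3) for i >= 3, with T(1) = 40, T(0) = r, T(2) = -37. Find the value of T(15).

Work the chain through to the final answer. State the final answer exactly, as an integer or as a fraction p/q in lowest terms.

Part I: cross terms: (-31*-36 - -40*8)=1436, (-40*12 - 17*-36)=132, (17*34 - -17*12)=782, (-17*24 - -26*34)=476, (-26*28 - -37*24)=160, (-37*8 - -31*28)=572; twice the area = |3558| = 3558; area = 1779; answer 1779
Part II: B1 = 1779; threaded value p + q = 1780; c = 13; 1*(13)^2 + 1*(13)^1 + 3 = (169) + (13) + (3) = 185; answer 185
Part III: B2 = 185; r = 28; T(3) = -2*(-37) - 1*(40) - 2*(28) = -22; iterating: T(3)=-22, T(4)=1, T(5)=94, T(6)=-145, T(7)=194, T(8)=-431, T(9)=958, T(10)=-1873, T(11)=3650, T(12)=-7343, T(13)=14782, T(14)=-29521, T(15)=58946; answer 58946

58946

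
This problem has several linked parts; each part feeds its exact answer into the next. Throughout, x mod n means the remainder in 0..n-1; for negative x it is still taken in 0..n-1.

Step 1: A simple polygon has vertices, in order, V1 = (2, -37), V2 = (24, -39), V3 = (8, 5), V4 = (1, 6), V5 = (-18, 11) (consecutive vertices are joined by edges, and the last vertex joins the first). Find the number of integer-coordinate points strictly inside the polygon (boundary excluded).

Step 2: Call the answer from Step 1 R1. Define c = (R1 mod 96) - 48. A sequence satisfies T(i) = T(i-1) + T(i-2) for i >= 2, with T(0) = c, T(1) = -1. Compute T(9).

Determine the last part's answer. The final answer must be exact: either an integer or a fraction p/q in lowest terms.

197

Step 1: cross terms: (2*-39 - 24*-37)=810, (24*5 - 8*-39)=432, (8*6 - 1*5)=43, (1*11 - -18*6)=119, (-18*-37 - 2*11)=644; twice the area = |2048| = 2048; area = 1024; boundary points = 2 + 4 + 1 + 1 + 4 = 12; strictly interior points = area - boundary/2 + 1 = 1019; answer 1019
Step 2: R1 = 1019; c = 11; T(2) = 1*(-1) + 1*(11) = 10; iterating: T(2)=10, T(3)=9, T(4)=19, T(5)=28, T(6)=47, T(7)=75, T(8)=122, T(9)=197; answer 197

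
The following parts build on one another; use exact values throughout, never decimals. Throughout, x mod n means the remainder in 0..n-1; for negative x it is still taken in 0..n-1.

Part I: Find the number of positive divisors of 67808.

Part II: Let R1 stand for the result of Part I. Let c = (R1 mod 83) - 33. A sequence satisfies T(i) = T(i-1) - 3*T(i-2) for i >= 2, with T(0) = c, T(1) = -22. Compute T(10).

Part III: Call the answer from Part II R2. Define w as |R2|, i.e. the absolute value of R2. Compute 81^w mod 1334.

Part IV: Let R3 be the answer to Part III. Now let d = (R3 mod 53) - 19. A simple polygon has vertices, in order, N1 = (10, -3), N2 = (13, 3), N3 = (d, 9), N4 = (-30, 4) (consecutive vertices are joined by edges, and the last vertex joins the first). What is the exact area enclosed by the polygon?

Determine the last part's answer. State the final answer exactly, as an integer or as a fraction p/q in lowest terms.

Part I: 67808 = 2^5 * 13 * 163; number of divisors = (5+1) * (1+1) * (1+1) = 24; answer 24
Part II: R1 = 24; c = -9; T(2) = 1*(-22) - 3*(-9) = 5; iterating: T(2)=5, T(3)=71, T(4)=56, T(5)=-157, T(6)=-325, T(7)=146, T(8)=1121, T(9)=683, T(10)=-2680; answer -2680
Part III: R2 = -2680; w = 2680; squarings mod 1334: 81^1=81, 81^2=1225, 81^4=1209, 81^8=951, 81^16=1283, 81^32=1267, 81^64=487, 81^128=1051, 81^256=49, 81^512=1067, 81^1024=587, 81^2048=397; 81^2680 = 81^8 * 81^16 * 81^32 * 81^64 * 81^512 * 81^2048 = 1097 (mod 1334); answer 1097
Part IV: R3 = 1097; d = 18; cross terms: (10*3 - 13*-3)=69, (13*9 - 18*3)=63, (18*4 - -30*9)=342, (-30*-3 - 10*4)=50; twice the area = |524| = 524; area = 262; answer 262

262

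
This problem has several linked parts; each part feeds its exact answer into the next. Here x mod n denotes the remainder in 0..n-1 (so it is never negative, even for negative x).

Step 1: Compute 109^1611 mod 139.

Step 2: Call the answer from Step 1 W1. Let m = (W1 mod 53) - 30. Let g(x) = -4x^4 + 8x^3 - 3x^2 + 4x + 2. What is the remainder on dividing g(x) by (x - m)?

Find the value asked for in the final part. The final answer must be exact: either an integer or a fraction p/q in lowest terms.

-20617

Step 1: squarings mod 139: 109^1=109, 109^2=66, 109^4=47, 109^8=124, 109^16=86, 109^32=29, 109^64=7, 109^128=49, 109^256=38, 109^512=54, 109^1024=136; 109^1611 = 109^1 * 109^2 * 109^8 * 109^64 * 109^512 * 109^1024 = 39 (mod 139); answer 39
Step 2: W1 = 39; m = 9; remainder = value at the root: -4*(9)^4 + 8*(9)^3 - 3*(9)^2 + 4*(9)^1 + 2 = (-26244) + (5832) + (-243) + (36) + (2) = -20617; answer -20617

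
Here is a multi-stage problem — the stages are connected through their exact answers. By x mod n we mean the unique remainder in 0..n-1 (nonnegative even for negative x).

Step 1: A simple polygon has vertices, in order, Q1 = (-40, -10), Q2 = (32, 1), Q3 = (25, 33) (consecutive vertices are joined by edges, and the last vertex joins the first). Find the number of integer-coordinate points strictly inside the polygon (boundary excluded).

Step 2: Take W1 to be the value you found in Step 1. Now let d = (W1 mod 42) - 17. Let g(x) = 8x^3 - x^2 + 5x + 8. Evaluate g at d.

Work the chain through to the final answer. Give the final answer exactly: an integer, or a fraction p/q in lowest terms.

-232

Step 1: cross terms: (-40*1 - 32*-10)=280, (32*33 - 25*1)=1031, (25*-10 - -40*33)=1070; twice the area = |2381| = 2381; area = 2381/2; boundary points = 1 + 1 + 1 = 3; strictly interior points = area - boundary/2 + 1 = 1190; answer 1190
Step 2: W1 = 1190; d = -3; 8*(-3)^3 - 1*(-3)^2 + 5*(-3)^1 + 8 = (-216) + (-9) + (-15) + (8) = -232; answer -232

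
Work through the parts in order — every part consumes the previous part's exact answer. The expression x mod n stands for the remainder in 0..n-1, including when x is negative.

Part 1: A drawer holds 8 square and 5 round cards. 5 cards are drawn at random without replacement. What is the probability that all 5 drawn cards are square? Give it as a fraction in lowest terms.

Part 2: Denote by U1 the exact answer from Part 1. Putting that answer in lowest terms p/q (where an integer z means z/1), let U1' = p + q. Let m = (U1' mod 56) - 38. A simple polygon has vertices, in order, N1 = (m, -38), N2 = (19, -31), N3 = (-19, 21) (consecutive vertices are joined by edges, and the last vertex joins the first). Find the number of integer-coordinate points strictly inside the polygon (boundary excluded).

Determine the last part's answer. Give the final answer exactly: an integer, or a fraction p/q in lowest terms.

184

Part 1: total draws C(13,5) = 1287; favorable C(8,5) = 56; P = 56/1287; answer 56/1287
Part 2: U1 = 56/1287; threaded value p + q = 1343; m = 17; cross terms: (17*-31 - 19*-38)=195, (19*21 - -19*-31)=-190, (-19*-38 - 17*21)=365; twice the area = |370| = 370; area = 185; boundary points = 1 + 2 + 1 = 4; strictly interior points = area - boundary/2 + 1 = 184; answer 184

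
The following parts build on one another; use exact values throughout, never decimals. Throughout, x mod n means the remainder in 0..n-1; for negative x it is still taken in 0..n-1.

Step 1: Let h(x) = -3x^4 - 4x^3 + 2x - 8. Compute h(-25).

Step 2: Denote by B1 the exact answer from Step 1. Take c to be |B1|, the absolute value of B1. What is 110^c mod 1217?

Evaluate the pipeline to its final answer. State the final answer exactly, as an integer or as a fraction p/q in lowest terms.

975

Step 1: -3*(-25)^4 - 4*(-25)^3 + 2*(-25)^1 - 8 = (-1171875) + (62500) + (-50) + (-8) = -1109433; answer -1109433
Step 2: B1 = -1109433; c = 1109433; squarings mod 1217: 110^1=110, 110^2=1147, 110^4=32, 110^8=1024, 110^16=739, 110^32=905, 110^64=1201, 110^128=256, 110^256=1035, 110^512=265, 110^1024=856, 110^2048=102, 110^4096=668, 110^8192=802, 110^16384=628, 110^32768=76, 110^65536=908, 110^131072=555, 110^262144=124, 110^524288=772, 110^1048576=871; 110^1109433 = 110^1 * 110^8 * 110^16 * 110^32 * 110^128 * 110^256 * 110^1024 * 110^2048 * 110^8192 * 110^16384 * 110^32768 * 110^1048576 = 975 (mod 1217); answer 975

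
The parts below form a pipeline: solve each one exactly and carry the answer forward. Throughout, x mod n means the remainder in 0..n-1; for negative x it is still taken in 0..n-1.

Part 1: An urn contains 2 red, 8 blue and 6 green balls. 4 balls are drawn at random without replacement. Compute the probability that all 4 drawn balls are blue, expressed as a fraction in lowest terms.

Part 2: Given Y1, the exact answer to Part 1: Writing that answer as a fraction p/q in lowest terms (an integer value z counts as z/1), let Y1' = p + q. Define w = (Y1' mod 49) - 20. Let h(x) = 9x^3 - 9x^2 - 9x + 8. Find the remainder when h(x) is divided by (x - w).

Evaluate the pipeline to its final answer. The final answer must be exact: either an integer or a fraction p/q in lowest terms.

Part 1: total draws C(16,4) = 1820; favorable C(8,4) = 70; P = 1/26; answer 1/26
Part 2: Y1 = 1/26; threaded value p + q = 27; w = 7; remainder = value at the root: 9*(7)^3 - 9*(7)^2 - 9*(7)^1 + 8 = (3087) + (-441) + (-63) + (8) = 2591; answer 2591

2591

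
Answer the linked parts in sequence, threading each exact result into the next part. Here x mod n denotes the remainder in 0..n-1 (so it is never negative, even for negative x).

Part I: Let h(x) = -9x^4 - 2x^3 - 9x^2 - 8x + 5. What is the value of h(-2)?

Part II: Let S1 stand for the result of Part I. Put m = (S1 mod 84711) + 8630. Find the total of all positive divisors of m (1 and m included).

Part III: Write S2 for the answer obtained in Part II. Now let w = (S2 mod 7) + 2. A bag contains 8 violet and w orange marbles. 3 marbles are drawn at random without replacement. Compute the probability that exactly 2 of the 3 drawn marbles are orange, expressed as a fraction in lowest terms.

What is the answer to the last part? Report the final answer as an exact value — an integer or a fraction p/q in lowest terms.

8/55

Part I: -9*(-2)^4 - 2*(-2)^3 - 9*(-2)^2 - 8*(-2)^1 + 5 = (-144) + (16) + (-36) + (16) + (5) = -143; answer -143
Part II: S1 = -143; m = 93198; 93198 = 2 * 3 * 7^2 * 317; sigma = (1 + 2) * (1 + 3) * (1 + 7 + 49) * (1 + 317) = 3 * 4 * 57 * 318 = 217512; answer 217512
Part III: S2 = 217512; w = 3; total draws C(11,3) = 165; favorable C(3,2)*C(8,1) = 24; P = 8/55; answer 8/55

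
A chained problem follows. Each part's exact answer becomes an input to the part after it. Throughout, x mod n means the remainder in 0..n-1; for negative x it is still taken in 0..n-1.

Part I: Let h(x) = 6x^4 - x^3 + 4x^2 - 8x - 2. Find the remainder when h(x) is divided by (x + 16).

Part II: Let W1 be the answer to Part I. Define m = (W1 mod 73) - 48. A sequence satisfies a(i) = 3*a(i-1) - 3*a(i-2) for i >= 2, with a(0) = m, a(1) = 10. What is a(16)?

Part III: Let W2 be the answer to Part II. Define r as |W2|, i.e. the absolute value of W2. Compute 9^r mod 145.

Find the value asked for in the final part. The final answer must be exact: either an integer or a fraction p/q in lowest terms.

Part I: remainder = value at the root: 6*(-16)^4 - 1*(-16)^3 + 4*(-16)^2 - 8*(-16)^1 - 2 = (393216) + (4096) + (1024) + (128) + (-2) = 398462; answer 398462
Part II: W1 = 398462; m = -20; a(2) = 3*(10) - 3*(-20) = 90; iterating: a(2)=90, a(3)=240, a(4)=450, a(5)=630, a(6)=540, a(7)=-270, a(8)=-2430, a(9)=-6480, a(10)=-12150, a(11)=-17010, a(12)=-14580, a(13)=7290, a(14)=65610, a(15)=174960, a(16)=328050; answer 328050
Part III: W2 = 328050; r = 328050; squarings mod 145: 9^1=9, 9^2=81, 9^4=36, 9^8=136, 9^16=81, 9^32=36, 9^64=136, 9^128=81, 9^256=36, 9^512=136, 9^1024=81, 9^2048=36, 9^4096=136, 9^8192=81, 9^16384=36, 9^32768=136, 9^65536=81, 9^131072=36, 9^262144=136; 9^328050 = 9^2 * 9^16 * 9^32 * 9^64 * 9^256 * 9^65536 * 9^262144 = 81 (mod 145); answer 81

81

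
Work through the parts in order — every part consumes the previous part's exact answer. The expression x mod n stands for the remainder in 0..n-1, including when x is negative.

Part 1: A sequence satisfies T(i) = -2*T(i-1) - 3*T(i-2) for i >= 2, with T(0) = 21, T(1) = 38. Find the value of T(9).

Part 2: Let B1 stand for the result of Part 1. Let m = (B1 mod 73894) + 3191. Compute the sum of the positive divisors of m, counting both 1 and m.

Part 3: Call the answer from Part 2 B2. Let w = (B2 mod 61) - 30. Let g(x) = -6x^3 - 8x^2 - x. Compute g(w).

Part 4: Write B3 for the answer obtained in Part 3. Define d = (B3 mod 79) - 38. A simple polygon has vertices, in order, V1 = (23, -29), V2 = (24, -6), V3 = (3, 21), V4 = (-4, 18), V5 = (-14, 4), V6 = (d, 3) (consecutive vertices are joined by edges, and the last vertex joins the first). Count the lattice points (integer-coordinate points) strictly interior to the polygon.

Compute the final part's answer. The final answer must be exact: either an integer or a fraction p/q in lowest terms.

Part 1: T(2) = -2*(38) - 3*(21) = -139; iterating: T(2)=-139, T(3)=164, T(4)=89, T(5)=-670, T(6)=1073, T(7)=-136, T(8)=-2947, T(9)=6302; answer 6302
Part 2: B1 = 6302; m = 9493; 9493 = 11 * 863; sigma = (1 + 11) * (1 + 863) = 12 * 864 = 10368; answer 10368
Part 3: B2 = 10368; w = 29; -6*(29)^3 - 8*(29)^2 - 1*(29)^1 = (-146334) + (-6728) + (-29) = -153091; answer -153091
Part 4: B3 = -153091; d = -27; cross terms: (23*-6 - 24*-29)=558, (24*21 - 3*-6)=522, (3*18 - -4*21)=138, (-4*4 - -14*18)=236, (-14*3 - -27*4)=66, (-27*-29 - 23*3)=714; twice the area = |2234| = 2234; area = 1117; boundary points = 1 + 3 + 1 + 2 + 1 + 2 = 10; strictly interior points = area - boundary/2 + 1 = 1113; answer 1113

1113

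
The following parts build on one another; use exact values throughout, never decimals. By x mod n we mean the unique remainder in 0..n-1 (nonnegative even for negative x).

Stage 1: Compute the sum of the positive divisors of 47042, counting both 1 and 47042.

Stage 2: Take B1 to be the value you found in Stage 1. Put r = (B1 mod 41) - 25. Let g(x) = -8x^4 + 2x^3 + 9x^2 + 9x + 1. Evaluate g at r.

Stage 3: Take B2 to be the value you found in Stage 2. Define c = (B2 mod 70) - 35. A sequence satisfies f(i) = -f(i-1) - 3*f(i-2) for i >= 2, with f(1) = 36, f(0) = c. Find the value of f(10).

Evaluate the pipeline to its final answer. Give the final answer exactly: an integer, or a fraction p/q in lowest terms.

-6000

Stage 1: 47042 = 2 * 43 * 547; sigma = (1 + 2) * (1 + 43) * (1 + 547) = 3 * 44 * 548 = 72336; answer 72336
Stage 2: B1 = 72336; r = -13; -8*(-13)^4 + 2*(-13)^3 + 9*(-13)^2 + 9*(-13)^1 + 1 = (-228488) + (-4394) + (1521) + (-117) + (1) = -231477; answer -231477
Stage 3: B2 = -231477; c = -22; f(2) = -1*(36) - 3*(-22) = 30; iterating: f(2)=30, f(3)=-138, f(4)=48, f(5)=366, f(6)=-510, f(7)=-588, f(8)=2118, f(9)=-354, f(10)=-6000; answer -6000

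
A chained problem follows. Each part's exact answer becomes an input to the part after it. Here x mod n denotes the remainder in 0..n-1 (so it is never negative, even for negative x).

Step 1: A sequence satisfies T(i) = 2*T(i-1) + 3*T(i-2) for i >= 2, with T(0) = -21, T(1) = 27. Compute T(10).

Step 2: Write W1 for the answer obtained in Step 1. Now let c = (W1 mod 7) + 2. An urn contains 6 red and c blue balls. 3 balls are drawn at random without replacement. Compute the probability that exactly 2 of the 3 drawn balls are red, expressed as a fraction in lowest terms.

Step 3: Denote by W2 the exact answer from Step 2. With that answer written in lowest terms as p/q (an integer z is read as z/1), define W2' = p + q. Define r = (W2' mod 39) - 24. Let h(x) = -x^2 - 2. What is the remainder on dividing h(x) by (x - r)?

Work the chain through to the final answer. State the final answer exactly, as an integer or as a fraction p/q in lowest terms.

Step 1: T(2) = 2*(27) + 3*(-21) = -9; iterating: T(2)=-9, T(3)=63, T(4)=99, T(5)=387, T(6)=1071, T(7)=3303, T(8)=9819, T(9)=29547, T(10)=88551; answer 88551
Step 2: W1 = 88551; c = 3; total draws C(9,3) = 84; favorable C(6,2)*C(3,1) = 45; P = 15/28; answer 15/28
Step 3: W2 = 15/28; threaded value p + q = 43; r = -20; remainder = value at the root: -1*(-20)^2 - 2 = (-400) + (-2) = -402; answer -402

-402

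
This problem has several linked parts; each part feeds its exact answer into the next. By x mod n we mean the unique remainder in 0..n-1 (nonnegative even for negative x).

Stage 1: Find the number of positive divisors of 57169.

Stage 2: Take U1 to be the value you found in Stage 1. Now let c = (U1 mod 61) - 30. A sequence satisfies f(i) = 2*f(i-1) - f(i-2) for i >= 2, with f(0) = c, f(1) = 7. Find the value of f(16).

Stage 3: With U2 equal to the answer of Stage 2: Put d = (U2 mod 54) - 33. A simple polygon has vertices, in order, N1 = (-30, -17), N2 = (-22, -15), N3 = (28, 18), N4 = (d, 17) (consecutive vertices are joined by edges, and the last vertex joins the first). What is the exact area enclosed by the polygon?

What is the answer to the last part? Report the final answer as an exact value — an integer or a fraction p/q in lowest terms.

1681/2

Stage 1: 57169 = 7 * 8167; number of divisors = (1+1) * (1+1) = 4; answer 4
Stage 2: U1 = 4; c = -26; f(2) = 2*(7) - 1*(-26) = 40; iterating: f(2)=40, f(3)=73, f(4)=106, f(5)=139, f(6)=172, f(7)=205, f(8)=238, f(9)=271, f(10)=304, f(11)=337, f(12)=370, f(13)=403, f(14)=436, f(15)=469, f(16)=502; answer 502
Stage 3: U2 = 502; d = -17; cross terms: (-30*-15 - -22*-17)=76, (-22*18 - 28*-15)=24, (28*17 - -17*18)=782, (-17*-17 - -30*17)=799; twice the area = |1681| = 1681; area = 1681/2; answer 1681/2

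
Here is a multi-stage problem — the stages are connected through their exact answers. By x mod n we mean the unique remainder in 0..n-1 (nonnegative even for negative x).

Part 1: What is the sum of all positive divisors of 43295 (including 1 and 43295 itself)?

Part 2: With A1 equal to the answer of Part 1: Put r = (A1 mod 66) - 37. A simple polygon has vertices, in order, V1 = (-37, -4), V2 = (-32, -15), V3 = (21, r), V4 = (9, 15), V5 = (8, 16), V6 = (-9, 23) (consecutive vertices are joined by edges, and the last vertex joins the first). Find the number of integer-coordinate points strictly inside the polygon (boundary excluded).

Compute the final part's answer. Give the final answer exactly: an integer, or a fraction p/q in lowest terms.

1411

Part 1: 43295 = 5 * 7 * 1237; sigma = (1 + 5) * (1 + 7) * (1 + 1237) = 6 * 8 * 1238 = 59424; answer 59424
Part 2: A1 = 59424; r = -13; cross terms: (-37*-15 - -32*-4)=427, (-32*-13 - 21*-15)=731, (21*15 - 9*-13)=432, (9*16 - 8*15)=24, (8*23 - -9*16)=328, (-9*-4 - -37*23)=887; twice the area = |2829| = 2829; area = 2829/2; boundary points = 1 + 1 + 4 + 1 + 1 + 1 = 9; strictly interior points = area - boundary/2 + 1 = 1411; answer 1411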